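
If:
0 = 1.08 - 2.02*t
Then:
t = 0.53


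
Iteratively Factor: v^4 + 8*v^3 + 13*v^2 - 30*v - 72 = (v - 2)*(v^3 + 10*v^2 + 33*v + 36) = (v - 2)*(v + 3)*(v^2 + 7*v + 12) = (v - 2)*(v + 3)^2*(v + 4)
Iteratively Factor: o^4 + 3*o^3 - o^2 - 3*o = (o - 1)*(o^3 + 4*o^2 + 3*o) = (o - 1)*(o + 3)*(o^2 + o) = o*(o - 1)*(o + 3)*(o + 1)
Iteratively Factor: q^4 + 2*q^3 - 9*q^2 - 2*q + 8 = (q + 1)*(q^3 + q^2 - 10*q + 8) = (q - 2)*(q + 1)*(q^2 + 3*q - 4) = (q - 2)*(q - 1)*(q + 1)*(q + 4)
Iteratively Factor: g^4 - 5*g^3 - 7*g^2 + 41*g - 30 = (g + 3)*(g^3 - 8*g^2 + 17*g - 10) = (g - 2)*(g + 3)*(g^2 - 6*g + 5) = (g - 2)*(g - 1)*(g + 3)*(g - 5)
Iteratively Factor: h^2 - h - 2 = (h + 1)*(h - 2)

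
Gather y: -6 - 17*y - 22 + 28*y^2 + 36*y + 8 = 28*y^2 + 19*y - 20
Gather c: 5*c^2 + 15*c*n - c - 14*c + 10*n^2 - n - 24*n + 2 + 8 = 5*c^2 + c*(15*n - 15) + 10*n^2 - 25*n + 10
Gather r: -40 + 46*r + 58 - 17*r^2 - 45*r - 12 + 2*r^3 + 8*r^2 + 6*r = 2*r^3 - 9*r^2 + 7*r + 6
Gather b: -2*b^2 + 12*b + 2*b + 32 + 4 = -2*b^2 + 14*b + 36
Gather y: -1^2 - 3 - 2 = -6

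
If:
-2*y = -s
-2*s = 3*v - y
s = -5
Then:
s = -5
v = 5/2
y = -5/2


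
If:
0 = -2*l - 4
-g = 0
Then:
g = 0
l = -2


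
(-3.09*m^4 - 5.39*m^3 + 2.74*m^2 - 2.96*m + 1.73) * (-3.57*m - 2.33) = 11.0313*m^5 + 26.442*m^4 + 2.7769*m^3 + 4.183*m^2 + 0.7207*m - 4.0309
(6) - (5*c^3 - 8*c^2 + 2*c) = -5*c^3 + 8*c^2 - 2*c + 6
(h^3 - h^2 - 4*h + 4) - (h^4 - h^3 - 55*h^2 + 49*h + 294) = -h^4 + 2*h^3 + 54*h^2 - 53*h - 290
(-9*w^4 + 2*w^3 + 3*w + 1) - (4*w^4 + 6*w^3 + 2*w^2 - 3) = -13*w^4 - 4*w^3 - 2*w^2 + 3*w + 4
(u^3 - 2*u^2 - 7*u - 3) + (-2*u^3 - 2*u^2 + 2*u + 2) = -u^3 - 4*u^2 - 5*u - 1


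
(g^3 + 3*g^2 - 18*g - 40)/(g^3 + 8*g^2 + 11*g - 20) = (g^2 - 2*g - 8)/(g^2 + 3*g - 4)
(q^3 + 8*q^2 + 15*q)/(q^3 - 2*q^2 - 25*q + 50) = q*(q + 3)/(q^2 - 7*q + 10)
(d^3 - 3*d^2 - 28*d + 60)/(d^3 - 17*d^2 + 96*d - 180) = (d^2 + 3*d - 10)/(d^2 - 11*d + 30)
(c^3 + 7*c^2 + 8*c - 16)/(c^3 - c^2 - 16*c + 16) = (c + 4)/(c - 4)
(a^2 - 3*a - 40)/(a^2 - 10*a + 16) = (a + 5)/(a - 2)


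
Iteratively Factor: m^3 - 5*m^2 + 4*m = (m - 1)*(m^2 - 4*m) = m*(m - 1)*(m - 4)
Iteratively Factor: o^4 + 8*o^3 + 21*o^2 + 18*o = (o + 2)*(o^3 + 6*o^2 + 9*o) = (o + 2)*(o + 3)*(o^2 + 3*o) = o*(o + 2)*(o + 3)*(o + 3)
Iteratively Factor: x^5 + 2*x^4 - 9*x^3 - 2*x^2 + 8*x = (x + 1)*(x^4 + x^3 - 10*x^2 + 8*x) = (x + 1)*(x + 4)*(x^3 - 3*x^2 + 2*x) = (x - 1)*(x + 1)*(x + 4)*(x^2 - 2*x) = x*(x - 1)*(x + 1)*(x + 4)*(x - 2)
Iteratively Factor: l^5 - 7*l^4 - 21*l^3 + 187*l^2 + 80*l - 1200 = (l - 5)*(l^4 - 2*l^3 - 31*l^2 + 32*l + 240) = (l - 5)^2*(l^3 + 3*l^2 - 16*l - 48) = (l - 5)^2*(l - 4)*(l^2 + 7*l + 12) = (l - 5)^2*(l - 4)*(l + 3)*(l + 4)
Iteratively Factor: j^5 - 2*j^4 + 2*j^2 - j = (j)*(j^4 - 2*j^3 + 2*j - 1) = j*(j + 1)*(j^3 - 3*j^2 + 3*j - 1) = j*(j - 1)*(j + 1)*(j^2 - 2*j + 1) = j*(j - 1)^2*(j + 1)*(j - 1)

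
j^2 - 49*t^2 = (j - 7*t)*(j + 7*t)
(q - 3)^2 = q^2 - 6*q + 9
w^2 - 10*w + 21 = (w - 7)*(w - 3)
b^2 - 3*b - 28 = (b - 7)*(b + 4)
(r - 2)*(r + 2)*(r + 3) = r^3 + 3*r^2 - 4*r - 12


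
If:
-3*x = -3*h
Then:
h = x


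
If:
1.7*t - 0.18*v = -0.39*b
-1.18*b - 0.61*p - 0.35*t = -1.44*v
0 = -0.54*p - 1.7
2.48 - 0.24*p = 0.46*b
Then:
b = 7.03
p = -3.15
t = -1.17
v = 4.14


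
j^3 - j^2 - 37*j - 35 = (j - 7)*(j + 1)*(j + 5)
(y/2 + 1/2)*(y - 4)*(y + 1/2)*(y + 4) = y^4/2 + 3*y^3/4 - 31*y^2/4 - 12*y - 4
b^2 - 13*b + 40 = (b - 8)*(b - 5)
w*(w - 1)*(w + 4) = w^3 + 3*w^2 - 4*w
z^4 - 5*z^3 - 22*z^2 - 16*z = z*(z - 8)*(z + 1)*(z + 2)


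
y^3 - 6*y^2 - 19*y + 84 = (y - 7)*(y - 3)*(y + 4)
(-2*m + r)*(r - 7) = -2*m*r + 14*m + r^2 - 7*r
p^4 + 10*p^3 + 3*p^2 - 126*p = p*(p - 3)*(p + 6)*(p + 7)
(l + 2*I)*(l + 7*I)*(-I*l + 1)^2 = -l^4 - 11*I*l^3 + 33*l^2 + 37*I*l - 14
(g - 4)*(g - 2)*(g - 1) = g^3 - 7*g^2 + 14*g - 8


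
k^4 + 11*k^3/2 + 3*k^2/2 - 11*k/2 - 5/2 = (k - 1)*(k + 1/2)*(k + 1)*(k + 5)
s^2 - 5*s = s*(s - 5)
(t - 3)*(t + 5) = t^2 + 2*t - 15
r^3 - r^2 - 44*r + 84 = (r - 6)*(r - 2)*(r + 7)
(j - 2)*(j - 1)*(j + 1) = j^3 - 2*j^2 - j + 2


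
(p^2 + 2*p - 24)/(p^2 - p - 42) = (p - 4)/(p - 7)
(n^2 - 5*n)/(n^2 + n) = (n - 5)/(n + 1)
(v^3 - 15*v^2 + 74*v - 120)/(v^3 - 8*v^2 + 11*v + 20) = (v - 6)/(v + 1)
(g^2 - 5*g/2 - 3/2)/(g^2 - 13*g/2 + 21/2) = (2*g + 1)/(2*g - 7)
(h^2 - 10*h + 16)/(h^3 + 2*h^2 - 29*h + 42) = (h - 8)/(h^2 + 4*h - 21)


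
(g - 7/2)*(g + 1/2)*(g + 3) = g^3 - 43*g/4 - 21/4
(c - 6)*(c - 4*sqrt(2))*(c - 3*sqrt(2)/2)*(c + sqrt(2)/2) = c^4 - 5*sqrt(2)*c^3 - 6*c^3 + 13*c^2/2 + 30*sqrt(2)*c^2 - 39*c + 6*sqrt(2)*c - 36*sqrt(2)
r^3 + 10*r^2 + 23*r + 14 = (r + 1)*(r + 2)*(r + 7)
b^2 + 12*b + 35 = (b + 5)*(b + 7)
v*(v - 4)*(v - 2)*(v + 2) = v^4 - 4*v^3 - 4*v^2 + 16*v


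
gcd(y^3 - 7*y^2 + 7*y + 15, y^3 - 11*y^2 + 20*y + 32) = y + 1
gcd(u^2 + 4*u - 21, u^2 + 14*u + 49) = u + 7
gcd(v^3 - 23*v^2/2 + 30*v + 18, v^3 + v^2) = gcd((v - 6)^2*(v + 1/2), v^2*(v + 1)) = 1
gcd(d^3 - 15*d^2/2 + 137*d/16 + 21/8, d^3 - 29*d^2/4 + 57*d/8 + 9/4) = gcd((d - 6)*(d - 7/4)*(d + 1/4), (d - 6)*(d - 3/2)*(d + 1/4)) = d^2 - 23*d/4 - 3/2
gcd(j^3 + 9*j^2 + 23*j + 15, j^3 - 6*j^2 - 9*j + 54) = j + 3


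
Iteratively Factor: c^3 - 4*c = (c + 2)*(c^2 - 2*c) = (c - 2)*(c + 2)*(c)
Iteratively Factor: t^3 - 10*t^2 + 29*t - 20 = (t - 5)*(t^2 - 5*t + 4) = (t - 5)*(t - 1)*(t - 4)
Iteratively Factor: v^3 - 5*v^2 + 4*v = (v)*(v^2 - 5*v + 4) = v*(v - 1)*(v - 4)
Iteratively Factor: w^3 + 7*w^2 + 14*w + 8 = (w + 1)*(w^2 + 6*w + 8) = (w + 1)*(w + 4)*(w + 2)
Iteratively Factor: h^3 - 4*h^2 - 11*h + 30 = (h + 3)*(h^2 - 7*h + 10) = (h - 5)*(h + 3)*(h - 2)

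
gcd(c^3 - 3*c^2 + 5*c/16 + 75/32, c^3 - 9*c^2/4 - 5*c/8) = c - 5/2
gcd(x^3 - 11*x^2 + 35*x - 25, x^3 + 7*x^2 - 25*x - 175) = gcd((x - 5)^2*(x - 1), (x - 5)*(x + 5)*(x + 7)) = x - 5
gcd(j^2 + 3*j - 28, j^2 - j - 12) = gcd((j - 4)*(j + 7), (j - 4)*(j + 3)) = j - 4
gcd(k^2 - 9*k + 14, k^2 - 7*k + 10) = k - 2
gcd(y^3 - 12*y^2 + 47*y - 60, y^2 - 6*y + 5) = y - 5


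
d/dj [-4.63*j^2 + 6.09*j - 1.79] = 6.09 - 9.26*j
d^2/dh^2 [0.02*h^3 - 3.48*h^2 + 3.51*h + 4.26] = 0.12*h - 6.96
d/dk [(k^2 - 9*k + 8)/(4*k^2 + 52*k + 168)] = (11*k^2 + 34*k - 241)/(2*(k^4 + 26*k^3 + 253*k^2 + 1092*k + 1764))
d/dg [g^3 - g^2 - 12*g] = 3*g^2 - 2*g - 12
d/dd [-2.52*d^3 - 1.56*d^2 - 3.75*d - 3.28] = -7.56*d^2 - 3.12*d - 3.75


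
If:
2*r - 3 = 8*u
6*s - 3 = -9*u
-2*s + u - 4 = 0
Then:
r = 13/2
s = -11/8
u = 5/4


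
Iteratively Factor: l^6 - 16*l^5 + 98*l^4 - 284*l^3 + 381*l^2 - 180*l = (l)*(l^5 - 16*l^4 + 98*l^3 - 284*l^2 + 381*l - 180) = l*(l - 1)*(l^4 - 15*l^3 + 83*l^2 - 201*l + 180) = l*(l - 4)*(l - 1)*(l^3 - 11*l^2 + 39*l - 45) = l*(l - 4)*(l - 3)*(l - 1)*(l^2 - 8*l + 15) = l*(l - 4)*(l - 3)^2*(l - 1)*(l - 5)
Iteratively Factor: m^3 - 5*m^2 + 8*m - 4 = (m - 2)*(m^2 - 3*m + 2) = (m - 2)*(m - 1)*(m - 2)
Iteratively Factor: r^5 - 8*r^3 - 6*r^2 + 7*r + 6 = (r - 1)*(r^4 + r^3 - 7*r^2 - 13*r - 6) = (r - 1)*(r + 1)*(r^3 - 7*r - 6) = (r - 1)*(r + 1)*(r + 2)*(r^2 - 2*r - 3) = (r - 1)*(r + 1)^2*(r + 2)*(r - 3)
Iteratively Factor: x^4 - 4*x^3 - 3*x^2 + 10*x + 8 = (x - 4)*(x^3 - 3*x - 2) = (x - 4)*(x - 2)*(x^2 + 2*x + 1) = (x - 4)*(x - 2)*(x + 1)*(x + 1)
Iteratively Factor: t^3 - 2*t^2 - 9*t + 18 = (t + 3)*(t^2 - 5*t + 6) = (t - 3)*(t + 3)*(t - 2)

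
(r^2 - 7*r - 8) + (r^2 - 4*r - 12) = 2*r^2 - 11*r - 20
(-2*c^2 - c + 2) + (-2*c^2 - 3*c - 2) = -4*c^2 - 4*c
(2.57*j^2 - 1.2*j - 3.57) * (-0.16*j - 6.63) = -0.4112*j^3 - 16.8471*j^2 + 8.5272*j + 23.6691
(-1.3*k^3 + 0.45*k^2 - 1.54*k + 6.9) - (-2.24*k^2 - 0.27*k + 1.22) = -1.3*k^3 + 2.69*k^2 - 1.27*k + 5.68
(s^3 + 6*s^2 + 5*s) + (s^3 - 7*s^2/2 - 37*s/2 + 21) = 2*s^3 + 5*s^2/2 - 27*s/2 + 21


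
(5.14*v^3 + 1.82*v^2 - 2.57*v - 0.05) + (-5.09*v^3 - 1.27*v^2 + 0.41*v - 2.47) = 0.0499999999999998*v^3 + 0.55*v^2 - 2.16*v - 2.52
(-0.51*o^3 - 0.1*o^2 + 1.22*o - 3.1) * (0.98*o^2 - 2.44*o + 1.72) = -0.4998*o^5 + 1.1464*o^4 + 0.5624*o^3 - 6.1868*o^2 + 9.6624*o - 5.332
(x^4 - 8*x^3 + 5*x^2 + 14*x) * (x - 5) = x^5 - 13*x^4 + 45*x^3 - 11*x^2 - 70*x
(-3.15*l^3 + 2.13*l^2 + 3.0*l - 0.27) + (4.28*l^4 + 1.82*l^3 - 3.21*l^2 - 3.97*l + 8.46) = 4.28*l^4 - 1.33*l^3 - 1.08*l^2 - 0.97*l + 8.19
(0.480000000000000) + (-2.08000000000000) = -1.60000000000000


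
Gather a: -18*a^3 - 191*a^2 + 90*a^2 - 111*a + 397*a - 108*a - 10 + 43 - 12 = -18*a^3 - 101*a^2 + 178*a + 21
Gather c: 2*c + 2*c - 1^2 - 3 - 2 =4*c - 6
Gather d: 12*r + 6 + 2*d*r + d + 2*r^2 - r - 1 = d*(2*r + 1) + 2*r^2 + 11*r + 5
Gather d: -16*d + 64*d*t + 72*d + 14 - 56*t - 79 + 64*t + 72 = d*(64*t + 56) + 8*t + 7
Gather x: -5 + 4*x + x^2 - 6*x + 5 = x^2 - 2*x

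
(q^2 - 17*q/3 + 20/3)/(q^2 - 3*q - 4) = (q - 5/3)/(q + 1)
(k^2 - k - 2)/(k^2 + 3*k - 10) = (k + 1)/(k + 5)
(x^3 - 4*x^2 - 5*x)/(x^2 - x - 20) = x*(x + 1)/(x + 4)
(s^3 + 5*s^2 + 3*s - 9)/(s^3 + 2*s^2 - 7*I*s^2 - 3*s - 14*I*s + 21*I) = (s + 3)/(s - 7*I)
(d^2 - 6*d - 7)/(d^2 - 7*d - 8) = (d - 7)/(d - 8)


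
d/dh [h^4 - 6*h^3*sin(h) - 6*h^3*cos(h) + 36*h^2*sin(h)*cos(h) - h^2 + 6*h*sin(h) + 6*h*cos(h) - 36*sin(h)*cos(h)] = -6*sqrt(2)*h^3*cos(h + pi/4) + 4*h^3 - 18*sqrt(2)*h^2*sin(h + pi/4) + 36*h^2*cos(2*h) + 36*h*sin(2*h) + 6*sqrt(2)*h*cos(h + pi/4) - 2*h + 6*sqrt(2)*sin(h + pi/4) - 36*cos(2*h)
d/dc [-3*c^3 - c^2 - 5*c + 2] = -9*c^2 - 2*c - 5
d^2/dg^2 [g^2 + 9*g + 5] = 2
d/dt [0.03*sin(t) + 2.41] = 0.03*cos(t)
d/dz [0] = 0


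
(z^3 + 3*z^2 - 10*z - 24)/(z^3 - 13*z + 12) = (z + 2)/(z - 1)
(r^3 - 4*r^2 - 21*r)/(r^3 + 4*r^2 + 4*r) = (r^2 - 4*r - 21)/(r^2 + 4*r + 4)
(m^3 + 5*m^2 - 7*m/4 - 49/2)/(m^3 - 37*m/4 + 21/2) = (2*m + 7)/(2*m - 3)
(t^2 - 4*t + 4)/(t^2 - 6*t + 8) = (t - 2)/(t - 4)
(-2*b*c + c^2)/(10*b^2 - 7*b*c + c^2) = -c/(5*b - c)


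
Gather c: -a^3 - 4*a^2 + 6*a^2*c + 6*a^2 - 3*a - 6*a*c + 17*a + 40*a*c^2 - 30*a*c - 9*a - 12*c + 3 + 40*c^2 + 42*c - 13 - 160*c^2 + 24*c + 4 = -a^3 + 2*a^2 + 5*a + c^2*(40*a - 120) + c*(6*a^2 - 36*a + 54) - 6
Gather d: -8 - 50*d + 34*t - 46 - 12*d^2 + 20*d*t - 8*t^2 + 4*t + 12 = -12*d^2 + d*(20*t - 50) - 8*t^2 + 38*t - 42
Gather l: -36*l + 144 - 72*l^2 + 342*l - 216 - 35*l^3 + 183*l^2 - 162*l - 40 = -35*l^3 + 111*l^2 + 144*l - 112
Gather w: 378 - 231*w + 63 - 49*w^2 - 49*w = -49*w^2 - 280*w + 441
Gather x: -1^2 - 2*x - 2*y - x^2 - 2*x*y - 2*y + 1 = -x^2 + x*(-2*y - 2) - 4*y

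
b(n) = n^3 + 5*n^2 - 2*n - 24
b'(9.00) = 331.00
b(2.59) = 21.73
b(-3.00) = 0.00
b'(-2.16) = -9.60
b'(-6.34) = 55.19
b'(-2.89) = -5.84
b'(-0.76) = -7.87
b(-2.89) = -0.60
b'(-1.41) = -10.14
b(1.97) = -0.89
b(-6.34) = -65.18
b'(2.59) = 44.02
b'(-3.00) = -5.00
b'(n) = 3*n^2 + 10*n - 2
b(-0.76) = -20.03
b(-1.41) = -14.04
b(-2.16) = -6.43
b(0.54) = -23.46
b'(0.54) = 4.27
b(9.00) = 1092.00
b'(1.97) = 29.34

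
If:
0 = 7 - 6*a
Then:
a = 7/6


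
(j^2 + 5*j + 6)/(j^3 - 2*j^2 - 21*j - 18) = (j + 2)/(j^2 - 5*j - 6)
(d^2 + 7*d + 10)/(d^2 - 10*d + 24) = (d^2 + 7*d + 10)/(d^2 - 10*d + 24)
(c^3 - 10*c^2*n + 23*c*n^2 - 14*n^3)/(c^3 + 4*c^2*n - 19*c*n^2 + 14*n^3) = (c - 7*n)/(c + 7*n)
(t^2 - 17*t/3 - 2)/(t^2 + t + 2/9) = 3*(t - 6)/(3*t + 2)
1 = 1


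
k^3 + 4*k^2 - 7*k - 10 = (k - 2)*(k + 1)*(k + 5)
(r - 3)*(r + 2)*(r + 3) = r^3 + 2*r^2 - 9*r - 18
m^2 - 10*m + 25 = (m - 5)^2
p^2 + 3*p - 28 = (p - 4)*(p + 7)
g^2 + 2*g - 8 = (g - 2)*(g + 4)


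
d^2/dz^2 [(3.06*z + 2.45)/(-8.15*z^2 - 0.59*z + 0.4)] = (-(3.06*z + 2.45)*(16.3*z + 0.59)*(32.6*z + 1.18) + (149.634*z + 43.5458)*(8.15*z^2 + 0.59*z - 0.4))/(8.15*z^2 + 0.59*z - 0.4)^3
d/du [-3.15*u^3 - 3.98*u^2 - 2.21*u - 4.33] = -9.45*u^2 - 7.96*u - 2.21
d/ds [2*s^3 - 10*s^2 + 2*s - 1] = 6*s^2 - 20*s + 2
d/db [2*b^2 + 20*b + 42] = 4*b + 20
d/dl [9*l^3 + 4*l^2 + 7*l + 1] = 27*l^2 + 8*l + 7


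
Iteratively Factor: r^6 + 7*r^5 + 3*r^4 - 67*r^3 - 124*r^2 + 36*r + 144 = (r - 3)*(r^5 + 10*r^4 + 33*r^3 + 32*r^2 - 28*r - 48) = (r - 3)*(r + 2)*(r^4 + 8*r^3 + 17*r^2 - 2*r - 24) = (r - 3)*(r + 2)^2*(r^3 + 6*r^2 + 5*r - 12) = (r - 3)*(r - 1)*(r + 2)^2*(r^2 + 7*r + 12) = (r - 3)*(r - 1)*(r + 2)^2*(r + 3)*(r + 4)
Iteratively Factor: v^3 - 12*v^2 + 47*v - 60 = (v - 3)*(v^2 - 9*v + 20) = (v - 5)*(v - 3)*(v - 4)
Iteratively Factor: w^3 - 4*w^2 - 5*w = (w + 1)*(w^2 - 5*w) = (w - 5)*(w + 1)*(w)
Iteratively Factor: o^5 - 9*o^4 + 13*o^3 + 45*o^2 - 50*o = (o + 2)*(o^4 - 11*o^3 + 35*o^2 - 25*o) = (o - 5)*(o + 2)*(o^3 - 6*o^2 + 5*o) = (o - 5)*(o - 1)*(o + 2)*(o^2 - 5*o) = o*(o - 5)*(o - 1)*(o + 2)*(o - 5)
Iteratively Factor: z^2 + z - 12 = (z - 3)*(z + 4)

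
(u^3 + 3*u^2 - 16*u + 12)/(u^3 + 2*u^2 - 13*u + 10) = (u + 6)/(u + 5)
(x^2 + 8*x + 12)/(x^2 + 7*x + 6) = (x + 2)/(x + 1)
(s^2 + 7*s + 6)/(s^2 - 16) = (s^2 + 7*s + 6)/(s^2 - 16)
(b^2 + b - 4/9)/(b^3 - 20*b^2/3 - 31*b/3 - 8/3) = (-9*b^2 - 9*b + 4)/(3*(-3*b^3 + 20*b^2 + 31*b + 8))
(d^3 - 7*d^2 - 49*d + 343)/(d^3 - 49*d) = (d - 7)/d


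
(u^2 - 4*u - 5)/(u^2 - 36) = (u^2 - 4*u - 5)/(u^2 - 36)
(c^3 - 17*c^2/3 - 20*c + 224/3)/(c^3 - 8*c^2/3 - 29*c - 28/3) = (3*c - 8)/(3*c + 1)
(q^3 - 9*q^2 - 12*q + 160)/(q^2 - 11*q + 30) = (q^2 - 4*q - 32)/(q - 6)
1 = 1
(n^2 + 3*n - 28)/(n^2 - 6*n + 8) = (n + 7)/(n - 2)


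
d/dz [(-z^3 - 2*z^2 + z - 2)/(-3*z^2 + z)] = (3*z^4 - 2*z^3 + z^2 - 12*z + 2)/(z^2*(9*z^2 - 6*z + 1))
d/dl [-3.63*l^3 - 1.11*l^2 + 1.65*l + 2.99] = -10.89*l^2 - 2.22*l + 1.65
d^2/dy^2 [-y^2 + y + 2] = -2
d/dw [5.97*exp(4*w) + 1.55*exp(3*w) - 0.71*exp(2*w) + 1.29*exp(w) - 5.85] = (23.88*exp(3*w) + 4.65*exp(2*w) - 1.42*exp(w) + 1.29)*exp(w)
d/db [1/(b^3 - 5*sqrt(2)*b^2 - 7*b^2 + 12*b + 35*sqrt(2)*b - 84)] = (-3*b^2 + 14*b + 10*sqrt(2)*b - 35*sqrt(2) - 12)/(b^3 - 5*sqrt(2)*b^2 - 7*b^2 + 12*b + 35*sqrt(2)*b - 84)^2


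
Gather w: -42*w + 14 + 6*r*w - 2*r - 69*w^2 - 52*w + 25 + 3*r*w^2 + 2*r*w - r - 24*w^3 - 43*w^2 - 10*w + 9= -3*r - 24*w^3 + w^2*(3*r - 112) + w*(8*r - 104) + 48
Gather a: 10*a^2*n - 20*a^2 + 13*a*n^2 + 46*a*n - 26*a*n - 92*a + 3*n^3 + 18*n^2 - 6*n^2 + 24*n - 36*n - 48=a^2*(10*n - 20) + a*(13*n^2 + 20*n - 92) + 3*n^3 + 12*n^2 - 12*n - 48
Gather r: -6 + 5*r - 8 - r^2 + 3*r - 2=-r^2 + 8*r - 16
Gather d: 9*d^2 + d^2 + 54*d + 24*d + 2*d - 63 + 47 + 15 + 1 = 10*d^2 + 80*d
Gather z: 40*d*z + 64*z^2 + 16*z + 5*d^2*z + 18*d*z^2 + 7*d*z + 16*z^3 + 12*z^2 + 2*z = 16*z^3 + z^2*(18*d + 76) + z*(5*d^2 + 47*d + 18)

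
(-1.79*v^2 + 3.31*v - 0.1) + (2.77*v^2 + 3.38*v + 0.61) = 0.98*v^2 + 6.69*v + 0.51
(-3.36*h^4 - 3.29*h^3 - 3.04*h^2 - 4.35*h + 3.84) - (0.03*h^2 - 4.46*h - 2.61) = -3.36*h^4 - 3.29*h^3 - 3.07*h^2 + 0.11*h + 6.45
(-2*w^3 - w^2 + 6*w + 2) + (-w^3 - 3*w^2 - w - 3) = -3*w^3 - 4*w^2 + 5*w - 1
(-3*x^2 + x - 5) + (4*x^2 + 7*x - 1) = x^2 + 8*x - 6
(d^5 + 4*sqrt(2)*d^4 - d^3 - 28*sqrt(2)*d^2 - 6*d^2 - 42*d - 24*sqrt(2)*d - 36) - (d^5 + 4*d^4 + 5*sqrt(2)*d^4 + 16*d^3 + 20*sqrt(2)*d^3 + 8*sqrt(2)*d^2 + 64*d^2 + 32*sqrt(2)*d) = -4*d^4 - sqrt(2)*d^4 - 20*sqrt(2)*d^3 - 17*d^3 - 70*d^2 - 36*sqrt(2)*d^2 - 56*sqrt(2)*d - 42*d - 36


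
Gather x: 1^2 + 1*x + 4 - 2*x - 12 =-x - 7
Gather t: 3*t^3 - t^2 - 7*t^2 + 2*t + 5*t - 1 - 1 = 3*t^3 - 8*t^2 + 7*t - 2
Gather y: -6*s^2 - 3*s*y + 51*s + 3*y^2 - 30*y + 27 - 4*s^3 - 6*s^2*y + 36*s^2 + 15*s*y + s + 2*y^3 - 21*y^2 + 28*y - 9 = -4*s^3 + 30*s^2 + 52*s + 2*y^3 - 18*y^2 + y*(-6*s^2 + 12*s - 2) + 18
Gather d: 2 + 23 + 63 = 88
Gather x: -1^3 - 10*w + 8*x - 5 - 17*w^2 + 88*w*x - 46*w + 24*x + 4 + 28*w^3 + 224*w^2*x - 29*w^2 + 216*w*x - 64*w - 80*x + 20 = 28*w^3 - 46*w^2 - 120*w + x*(224*w^2 + 304*w - 48) + 18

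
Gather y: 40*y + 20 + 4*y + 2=44*y + 22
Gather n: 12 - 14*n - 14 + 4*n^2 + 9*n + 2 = 4*n^2 - 5*n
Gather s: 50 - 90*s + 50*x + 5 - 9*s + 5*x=-99*s + 55*x + 55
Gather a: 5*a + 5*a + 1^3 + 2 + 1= 10*a + 4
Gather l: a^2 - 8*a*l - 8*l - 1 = a^2 + l*(-8*a - 8) - 1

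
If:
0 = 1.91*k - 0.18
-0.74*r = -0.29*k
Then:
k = 0.09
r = 0.04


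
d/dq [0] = 0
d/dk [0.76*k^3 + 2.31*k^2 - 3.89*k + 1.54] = 2.28*k^2 + 4.62*k - 3.89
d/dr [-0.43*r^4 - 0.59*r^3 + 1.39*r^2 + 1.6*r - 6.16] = -1.72*r^3 - 1.77*r^2 + 2.78*r + 1.6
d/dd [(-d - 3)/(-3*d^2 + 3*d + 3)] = (d^2 - d - (d + 3)*(2*d - 1) - 1)/(3*(-d^2 + d + 1)^2)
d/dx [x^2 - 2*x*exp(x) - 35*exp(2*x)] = -2*x*exp(x) + 2*x - 70*exp(2*x) - 2*exp(x)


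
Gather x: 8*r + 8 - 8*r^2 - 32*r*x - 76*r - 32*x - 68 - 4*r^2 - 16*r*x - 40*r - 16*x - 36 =-12*r^2 - 108*r + x*(-48*r - 48) - 96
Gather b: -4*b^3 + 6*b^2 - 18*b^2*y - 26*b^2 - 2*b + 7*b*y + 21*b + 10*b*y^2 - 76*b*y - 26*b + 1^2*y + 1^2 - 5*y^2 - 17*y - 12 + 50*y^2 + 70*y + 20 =-4*b^3 + b^2*(-18*y - 20) + b*(10*y^2 - 69*y - 7) + 45*y^2 + 54*y + 9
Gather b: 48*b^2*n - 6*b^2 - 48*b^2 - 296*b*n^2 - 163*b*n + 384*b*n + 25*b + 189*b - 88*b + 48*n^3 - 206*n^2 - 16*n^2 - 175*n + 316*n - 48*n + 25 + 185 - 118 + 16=b^2*(48*n - 54) + b*(-296*n^2 + 221*n + 126) + 48*n^3 - 222*n^2 + 93*n + 108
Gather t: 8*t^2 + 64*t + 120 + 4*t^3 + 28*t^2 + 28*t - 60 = 4*t^3 + 36*t^2 + 92*t + 60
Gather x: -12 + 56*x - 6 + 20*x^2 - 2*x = 20*x^2 + 54*x - 18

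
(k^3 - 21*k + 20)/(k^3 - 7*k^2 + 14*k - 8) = (k + 5)/(k - 2)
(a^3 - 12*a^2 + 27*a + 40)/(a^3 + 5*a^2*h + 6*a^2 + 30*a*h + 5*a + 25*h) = (a^2 - 13*a + 40)/(a^2 + 5*a*h + 5*a + 25*h)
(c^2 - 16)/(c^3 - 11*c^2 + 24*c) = (c^2 - 16)/(c*(c^2 - 11*c + 24))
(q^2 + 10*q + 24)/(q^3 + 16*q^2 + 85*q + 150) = (q + 4)/(q^2 + 10*q + 25)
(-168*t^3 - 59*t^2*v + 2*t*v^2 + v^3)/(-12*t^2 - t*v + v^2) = (56*t^2 + t*v - v^2)/(4*t - v)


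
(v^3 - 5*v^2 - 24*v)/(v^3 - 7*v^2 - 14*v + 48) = v/(v - 2)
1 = 1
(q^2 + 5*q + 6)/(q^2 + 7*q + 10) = (q + 3)/(q + 5)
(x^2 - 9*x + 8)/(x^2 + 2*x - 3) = (x - 8)/(x + 3)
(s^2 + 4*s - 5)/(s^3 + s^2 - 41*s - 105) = (s - 1)/(s^2 - 4*s - 21)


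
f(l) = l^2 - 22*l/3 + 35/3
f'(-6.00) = -19.33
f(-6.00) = 91.67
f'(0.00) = -7.33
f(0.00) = 11.67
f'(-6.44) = -20.21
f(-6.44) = 100.37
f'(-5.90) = -19.13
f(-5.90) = 89.74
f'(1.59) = -4.15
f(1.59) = 2.53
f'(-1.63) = -10.59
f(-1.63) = 26.28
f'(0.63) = -6.07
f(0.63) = 7.44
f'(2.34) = -2.65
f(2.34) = -0.02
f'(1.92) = -3.49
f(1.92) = 1.27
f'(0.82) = -5.69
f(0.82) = 6.33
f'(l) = 2*l - 22/3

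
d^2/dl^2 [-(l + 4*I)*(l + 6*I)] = -2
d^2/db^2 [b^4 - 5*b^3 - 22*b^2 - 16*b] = 12*b^2 - 30*b - 44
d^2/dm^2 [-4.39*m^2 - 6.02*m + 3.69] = -8.78000000000000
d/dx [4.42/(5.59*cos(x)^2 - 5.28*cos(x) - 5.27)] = (49.4156*cos(x) - 23.3376)*sin(x)/(-5.59*cos(x)^2 + 5.28*cos(x) + 5.27)^2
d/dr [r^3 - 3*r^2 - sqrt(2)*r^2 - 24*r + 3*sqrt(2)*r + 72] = 3*r^2 - 6*r - 2*sqrt(2)*r - 24 + 3*sqrt(2)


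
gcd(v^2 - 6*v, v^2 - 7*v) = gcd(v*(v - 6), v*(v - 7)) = v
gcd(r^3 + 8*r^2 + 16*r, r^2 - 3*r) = r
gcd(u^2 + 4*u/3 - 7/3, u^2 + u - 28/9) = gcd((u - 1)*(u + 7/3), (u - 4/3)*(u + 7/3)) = u + 7/3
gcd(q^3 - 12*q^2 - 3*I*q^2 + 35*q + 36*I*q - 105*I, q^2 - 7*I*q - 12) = q - 3*I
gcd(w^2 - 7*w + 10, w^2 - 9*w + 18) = 1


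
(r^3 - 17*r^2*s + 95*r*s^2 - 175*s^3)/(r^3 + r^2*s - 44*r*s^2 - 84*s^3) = (r^2 - 10*r*s + 25*s^2)/(r^2 + 8*r*s + 12*s^2)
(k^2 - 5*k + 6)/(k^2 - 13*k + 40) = (k^2 - 5*k + 6)/(k^2 - 13*k + 40)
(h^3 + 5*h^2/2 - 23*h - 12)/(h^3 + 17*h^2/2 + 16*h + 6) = (h - 4)/(h + 2)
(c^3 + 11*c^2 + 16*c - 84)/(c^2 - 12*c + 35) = (c^3 + 11*c^2 + 16*c - 84)/(c^2 - 12*c + 35)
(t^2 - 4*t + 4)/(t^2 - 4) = (t - 2)/(t + 2)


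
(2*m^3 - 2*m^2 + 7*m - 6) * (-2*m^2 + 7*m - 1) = -4*m^5 + 18*m^4 - 30*m^3 + 63*m^2 - 49*m + 6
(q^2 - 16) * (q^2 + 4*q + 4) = q^4 + 4*q^3 - 12*q^2 - 64*q - 64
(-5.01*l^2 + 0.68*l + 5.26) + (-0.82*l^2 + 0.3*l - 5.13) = -5.83*l^2 + 0.98*l + 0.13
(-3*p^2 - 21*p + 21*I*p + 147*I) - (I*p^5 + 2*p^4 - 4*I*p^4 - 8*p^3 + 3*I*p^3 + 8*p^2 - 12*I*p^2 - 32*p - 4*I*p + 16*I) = -I*p^5 - 2*p^4 + 4*I*p^4 + 8*p^3 - 3*I*p^3 - 11*p^2 + 12*I*p^2 + 11*p + 25*I*p + 131*I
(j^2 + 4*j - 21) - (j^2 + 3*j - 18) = j - 3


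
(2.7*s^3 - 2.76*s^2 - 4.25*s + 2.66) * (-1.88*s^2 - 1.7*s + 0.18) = -5.076*s^5 + 0.5988*s^4 + 13.168*s^3 + 1.7274*s^2 - 5.287*s + 0.4788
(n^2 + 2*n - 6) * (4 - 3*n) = -3*n^3 - 2*n^2 + 26*n - 24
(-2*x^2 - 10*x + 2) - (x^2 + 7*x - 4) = -3*x^2 - 17*x + 6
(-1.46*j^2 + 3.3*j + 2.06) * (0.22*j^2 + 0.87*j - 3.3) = -0.3212*j^4 - 0.5442*j^3 + 8.1422*j^2 - 9.0978*j - 6.798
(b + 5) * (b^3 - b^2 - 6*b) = b^4 + 4*b^3 - 11*b^2 - 30*b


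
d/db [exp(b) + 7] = exp(b)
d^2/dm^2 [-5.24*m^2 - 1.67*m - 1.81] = -10.4800000000000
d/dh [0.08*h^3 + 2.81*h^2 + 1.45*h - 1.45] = 0.24*h^2 + 5.62*h + 1.45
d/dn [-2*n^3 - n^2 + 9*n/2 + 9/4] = -6*n^2 - 2*n + 9/2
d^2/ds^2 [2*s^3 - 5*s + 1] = 12*s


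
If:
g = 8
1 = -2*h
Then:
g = 8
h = -1/2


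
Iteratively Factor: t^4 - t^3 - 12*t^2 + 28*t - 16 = (t - 2)*(t^3 + t^2 - 10*t + 8) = (t - 2)*(t - 1)*(t^2 + 2*t - 8) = (t - 2)*(t - 1)*(t + 4)*(t - 2)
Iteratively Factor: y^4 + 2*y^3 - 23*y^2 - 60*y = (y - 5)*(y^3 + 7*y^2 + 12*y) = y*(y - 5)*(y^2 + 7*y + 12) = y*(y - 5)*(y + 4)*(y + 3)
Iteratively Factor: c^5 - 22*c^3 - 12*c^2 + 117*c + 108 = (c - 4)*(c^4 + 4*c^3 - 6*c^2 - 36*c - 27) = (c - 4)*(c + 3)*(c^3 + c^2 - 9*c - 9) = (c - 4)*(c + 3)^2*(c^2 - 2*c - 3) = (c - 4)*(c + 1)*(c + 3)^2*(c - 3)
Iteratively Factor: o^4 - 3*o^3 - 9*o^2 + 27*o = (o + 3)*(o^3 - 6*o^2 + 9*o) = (o - 3)*(o + 3)*(o^2 - 3*o) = o*(o - 3)*(o + 3)*(o - 3)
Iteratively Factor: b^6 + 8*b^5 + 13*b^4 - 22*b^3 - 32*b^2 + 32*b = (b)*(b^5 + 8*b^4 + 13*b^3 - 22*b^2 - 32*b + 32) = b*(b + 4)*(b^4 + 4*b^3 - 3*b^2 - 10*b + 8) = b*(b - 1)*(b + 4)*(b^3 + 5*b^2 + 2*b - 8) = b*(b - 1)^2*(b + 4)*(b^2 + 6*b + 8) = b*(b - 1)^2*(b + 2)*(b + 4)*(b + 4)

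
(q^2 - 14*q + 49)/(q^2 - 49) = (q - 7)/(q + 7)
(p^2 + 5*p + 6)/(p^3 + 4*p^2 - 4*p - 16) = (p + 3)/(p^2 + 2*p - 8)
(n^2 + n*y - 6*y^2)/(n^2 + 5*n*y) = (n^2 + n*y - 6*y^2)/(n*(n + 5*y))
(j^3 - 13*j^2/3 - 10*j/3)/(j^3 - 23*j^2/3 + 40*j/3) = (3*j + 2)/(3*j - 8)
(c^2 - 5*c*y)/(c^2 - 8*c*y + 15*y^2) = c/(c - 3*y)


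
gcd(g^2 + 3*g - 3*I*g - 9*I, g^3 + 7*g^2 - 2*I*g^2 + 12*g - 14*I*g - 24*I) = g + 3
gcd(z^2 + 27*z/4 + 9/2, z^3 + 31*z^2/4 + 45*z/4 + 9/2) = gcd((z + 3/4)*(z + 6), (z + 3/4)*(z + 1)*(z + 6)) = z^2 + 27*z/4 + 9/2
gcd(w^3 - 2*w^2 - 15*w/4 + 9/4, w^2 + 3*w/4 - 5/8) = w - 1/2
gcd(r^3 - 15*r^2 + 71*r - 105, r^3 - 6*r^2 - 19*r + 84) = r^2 - 10*r + 21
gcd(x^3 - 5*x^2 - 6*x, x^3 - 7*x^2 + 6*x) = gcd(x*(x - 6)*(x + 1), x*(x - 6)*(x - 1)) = x^2 - 6*x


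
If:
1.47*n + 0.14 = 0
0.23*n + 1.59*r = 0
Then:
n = -0.10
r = 0.01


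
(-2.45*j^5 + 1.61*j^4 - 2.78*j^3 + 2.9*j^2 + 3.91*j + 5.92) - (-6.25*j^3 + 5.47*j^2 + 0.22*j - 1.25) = -2.45*j^5 + 1.61*j^4 + 3.47*j^3 - 2.57*j^2 + 3.69*j + 7.17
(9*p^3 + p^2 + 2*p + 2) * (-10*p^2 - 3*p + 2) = -90*p^5 - 37*p^4 - 5*p^3 - 24*p^2 - 2*p + 4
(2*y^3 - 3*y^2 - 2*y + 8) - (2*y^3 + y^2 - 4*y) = -4*y^2 + 2*y + 8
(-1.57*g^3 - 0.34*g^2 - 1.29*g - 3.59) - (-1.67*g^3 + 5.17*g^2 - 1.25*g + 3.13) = 0.0999999999999999*g^3 - 5.51*g^2 - 0.04*g - 6.72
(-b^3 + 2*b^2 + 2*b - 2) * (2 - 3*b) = 3*b^4 - 8*b^3 - 2*b^2 + 10*b - 4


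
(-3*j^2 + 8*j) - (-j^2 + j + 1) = -2*j^2 + 7*j - 1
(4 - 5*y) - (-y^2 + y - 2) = y^2 - 6*y + 6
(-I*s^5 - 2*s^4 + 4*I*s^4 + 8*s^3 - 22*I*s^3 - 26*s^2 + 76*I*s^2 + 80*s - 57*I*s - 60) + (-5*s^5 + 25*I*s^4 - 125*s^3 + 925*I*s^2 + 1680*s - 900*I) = -5*s^5 - I*s^5 - 2*s^4 + 29*I*s^4 - 117*s^3 - 22*I*s^3 - 26*s^2 + 1001*I*s^2 + 1760*s - 57*I*s - 60 - 900*I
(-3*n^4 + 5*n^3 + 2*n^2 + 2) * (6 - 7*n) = 21*n^5 - 53*n^4 + 16*n^3 + 12*n^2 - 14*n + 12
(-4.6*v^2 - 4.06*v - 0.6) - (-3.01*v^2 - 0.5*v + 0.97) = -1.59*v^2 - 3.56*v - 1.57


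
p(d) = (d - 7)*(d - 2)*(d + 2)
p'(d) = (d - 7)*(d - 2) + (d - 7)*(d + 2) + (d - 2)*(d + 2)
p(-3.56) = -91.59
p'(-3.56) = 83.86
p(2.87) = -17.50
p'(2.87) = -19.47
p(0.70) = 22.11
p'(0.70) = -12.33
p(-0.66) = 27.30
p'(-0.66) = 6.55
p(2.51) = -10.33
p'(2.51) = -20.24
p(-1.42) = 16.70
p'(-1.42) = 21.93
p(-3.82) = -114.61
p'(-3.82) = 93.26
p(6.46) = -20.38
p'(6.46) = 30.75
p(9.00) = 154.00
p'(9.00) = 113.00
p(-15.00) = -4862.00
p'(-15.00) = 881.00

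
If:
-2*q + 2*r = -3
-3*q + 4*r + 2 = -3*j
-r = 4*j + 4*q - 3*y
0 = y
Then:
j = 37/22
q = -23/22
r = -28/11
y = 0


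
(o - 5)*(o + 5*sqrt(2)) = o^2 - 5*o + 5*sqrt(2)*o - 25*sqrt(2)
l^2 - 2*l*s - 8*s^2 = (l - 4*s)*(l + 2*s)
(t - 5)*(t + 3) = t^2 - 2*t - 15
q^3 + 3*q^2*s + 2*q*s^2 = q*(q + s)*(q + 2*s)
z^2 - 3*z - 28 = (z - 7)*(z + 4)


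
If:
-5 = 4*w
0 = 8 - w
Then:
No Solution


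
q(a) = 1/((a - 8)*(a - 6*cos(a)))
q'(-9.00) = -0.00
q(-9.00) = 0.02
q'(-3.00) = 0.00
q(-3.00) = -0.03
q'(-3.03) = 0.00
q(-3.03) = -0.03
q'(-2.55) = -0.04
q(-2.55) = -0.04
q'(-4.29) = 0.16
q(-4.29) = 0.04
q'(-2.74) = -0.02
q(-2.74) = -0.03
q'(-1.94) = -9.16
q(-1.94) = -0.45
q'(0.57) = 0.03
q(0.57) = 0.03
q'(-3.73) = 0.23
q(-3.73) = -0.07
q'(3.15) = -0.00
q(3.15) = -0.02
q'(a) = (-6*sin(a) - 1)/((a - 8)*(a - 6*cos(a))^2) - 1/((a - 8)^2*(a - 6*cos(a)))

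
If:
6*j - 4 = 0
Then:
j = 2/3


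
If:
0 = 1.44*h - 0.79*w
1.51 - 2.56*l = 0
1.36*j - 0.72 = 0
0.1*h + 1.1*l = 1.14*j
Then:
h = -0.45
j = 0.53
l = 0.59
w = -0.83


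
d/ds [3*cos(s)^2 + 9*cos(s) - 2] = -3*(2*cos(s) + 3)*sin(s)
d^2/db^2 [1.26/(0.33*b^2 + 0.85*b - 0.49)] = (-0.274428*b^2 - 0.70686*b + 1.26*(0.66*b + 0.85)*(1.32*b + 1.7) + 0.407484)/(0.33*b^2 + 0.85*b - 0.49)^3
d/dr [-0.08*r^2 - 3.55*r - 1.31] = -0.16*r - 3.55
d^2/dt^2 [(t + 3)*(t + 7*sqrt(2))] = 2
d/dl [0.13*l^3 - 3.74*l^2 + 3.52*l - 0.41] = 0.39*l^2 - 7.48*l + 3.52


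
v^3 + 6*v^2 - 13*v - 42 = (v - 3)*(v + 2)*(v + 7)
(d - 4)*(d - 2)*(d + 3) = d^3 - 3*d^2 - 10*d + 24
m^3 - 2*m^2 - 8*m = m*(m - 4)*(m + 2)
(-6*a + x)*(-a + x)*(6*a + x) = 36*a^3 - 36*a^2*x - a*x^2 + x^3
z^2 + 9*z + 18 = (z + 3)*(z + 6)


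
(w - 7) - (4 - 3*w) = 4*w - 11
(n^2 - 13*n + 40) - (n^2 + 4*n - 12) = 52 - 17*n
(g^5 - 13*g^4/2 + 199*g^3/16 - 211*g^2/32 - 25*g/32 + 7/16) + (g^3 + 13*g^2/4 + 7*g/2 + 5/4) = g^5 - 13*g^4/2 + 215*g^3/16 - 107*g^2/32 + 87*g/32 + 27/16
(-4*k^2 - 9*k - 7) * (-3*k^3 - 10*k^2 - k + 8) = 12*k^5 + 67*k^4 + 115*k^3 + 47*k^2 - 65*k - 56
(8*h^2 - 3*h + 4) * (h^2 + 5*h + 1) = 8*h^4 + 37*h^3 - 3*h^2 + 17*h + 4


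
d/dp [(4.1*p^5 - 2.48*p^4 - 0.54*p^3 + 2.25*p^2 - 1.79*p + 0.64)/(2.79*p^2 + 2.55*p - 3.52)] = (34.317*p^6 + 27.9816*p^5 - 92.6386*p^4 + 32.1644*p^3 + 16.434*p^2 - 19.4112*p + 4.6688)/(7.7841*p^4 + 14.229*p^3 - 13.1391*p^2 - 17.952*p + 12.3904)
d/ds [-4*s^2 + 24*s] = 24 - 8*s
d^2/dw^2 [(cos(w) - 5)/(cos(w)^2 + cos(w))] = (2*(cos(w) - 5)*(2*cos(w) + 1)^2*sin(w)^2 - (cos(w) + 1)^2*cos(w)^3 + (cos(w) + 1)*(-10*cos(w) - 17*cos(2*w) + 4*cos(3*w) - 1)*cos(w)/2)/((cos(w) + 1)^3*cos(w)^3)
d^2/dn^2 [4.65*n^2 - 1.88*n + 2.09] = 9.30000000000000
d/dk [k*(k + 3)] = 2*k + 3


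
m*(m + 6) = m^2 + 6*m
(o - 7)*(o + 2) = o^2 - 5*o - 14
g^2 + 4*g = g*(g + 4)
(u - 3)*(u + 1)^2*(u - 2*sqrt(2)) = u^4 - 2*sqrt(2)*u^3 - u^3 - 5*u^2 + 2*sqrt(2)*u^2 - 3*u + 10*sqrt(2)*u + 6*sqrt(2)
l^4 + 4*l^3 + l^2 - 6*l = l*(l - 1)*(l + 2)*(l + 3)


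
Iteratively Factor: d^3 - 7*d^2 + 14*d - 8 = (d - 4)*(d^2 - 3*d + 2) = (d - 4)*(d - 2)*(d - 1)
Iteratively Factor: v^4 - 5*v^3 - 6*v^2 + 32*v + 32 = (v - 4)*(v^3 - v^2 - 10*v - 8) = (v - 4)*(v + 2)*(v^2 - 3*v - 4) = (v - 4)^2*(v + 2)*(v + 1)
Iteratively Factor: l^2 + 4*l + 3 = (l + 1)*(l + 3)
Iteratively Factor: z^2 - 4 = (z - 2)*(z + 2)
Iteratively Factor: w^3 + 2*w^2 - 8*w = (w - 2)*(w^2 + 4*w) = (w - 2)*(w + 4)*(w)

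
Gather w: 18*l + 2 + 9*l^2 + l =9*l^2 + 19*l + 2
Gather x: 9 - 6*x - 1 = 8 - 6*x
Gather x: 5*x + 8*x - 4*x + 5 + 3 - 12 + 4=9*x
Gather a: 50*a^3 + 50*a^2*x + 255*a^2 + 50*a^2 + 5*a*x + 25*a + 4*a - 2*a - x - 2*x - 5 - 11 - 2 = 50*a^3 + a^2*(50*x + 305) + a*(5*x + 27) - 3*x - 18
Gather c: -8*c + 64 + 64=128 - 8*c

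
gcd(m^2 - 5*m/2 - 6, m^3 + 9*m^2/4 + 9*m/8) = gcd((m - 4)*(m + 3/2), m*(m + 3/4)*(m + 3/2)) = m + 3/2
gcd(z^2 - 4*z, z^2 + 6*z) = z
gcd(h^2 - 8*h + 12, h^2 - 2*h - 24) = h - 6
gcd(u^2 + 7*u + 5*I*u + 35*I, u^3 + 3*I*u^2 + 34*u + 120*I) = u + 5*I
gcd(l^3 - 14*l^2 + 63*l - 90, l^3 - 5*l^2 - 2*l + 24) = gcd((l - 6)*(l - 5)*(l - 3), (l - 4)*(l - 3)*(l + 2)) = l - 3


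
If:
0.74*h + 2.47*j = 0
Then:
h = -3.33783783783784*j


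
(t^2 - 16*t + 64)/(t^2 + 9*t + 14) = (t^2 - 16*t + 64)/(t^2 + 9*t + 14)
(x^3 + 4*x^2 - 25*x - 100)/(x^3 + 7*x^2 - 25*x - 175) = (x + 4)/(x + 7)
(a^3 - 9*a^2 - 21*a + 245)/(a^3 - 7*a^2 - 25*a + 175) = (a - 7)/(a - 5)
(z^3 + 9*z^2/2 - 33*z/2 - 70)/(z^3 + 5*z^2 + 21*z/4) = 2*(z^2 + z - 20)/(z*(2*z + 3))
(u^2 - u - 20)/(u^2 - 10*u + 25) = (u + 4)/(u - 5)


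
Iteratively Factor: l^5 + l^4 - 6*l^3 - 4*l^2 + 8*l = (l - 2)*(l^4 + 3*l^3 - 4*l) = (l - 2)*(l - 1)*(l^3 + 4*l^2 + 4*l) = l*(l - 2)*(l - 1)*(l^2 + 4*l + 4) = l*(l - 2)*(l - 1)*(l + 2)*(l + 2)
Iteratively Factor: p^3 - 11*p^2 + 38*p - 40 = (p - 2)*(p^2 - 9*p + 20) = (p - 4)*(p - 2)*(p - 5)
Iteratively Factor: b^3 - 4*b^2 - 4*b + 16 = (b - 2)*(b^2 - 2*b - 8) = (b - 2)*(b + 2)*(b - 4)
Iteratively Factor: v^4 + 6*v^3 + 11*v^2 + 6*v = (v + 2)*(v^3 + 4*v^2 + 3*v) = (v + 2)*(v + 3)*(v^2 + v) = (v + 1)*(v + 2)*(v + 3)*(v)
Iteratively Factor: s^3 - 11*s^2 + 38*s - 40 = (s - 5)*(s^2 - 6*s + 8) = (s - 5)*(s - 2)*(s - 4)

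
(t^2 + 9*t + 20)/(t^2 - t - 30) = (t + 4)/(t - 6)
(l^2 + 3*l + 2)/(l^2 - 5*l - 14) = (l + 1)/(l - 7)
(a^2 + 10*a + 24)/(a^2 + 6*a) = (a + 4)/a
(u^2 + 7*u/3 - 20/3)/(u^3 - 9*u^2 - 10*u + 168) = (u - 5/3)/(u^2 - 13*u + 42)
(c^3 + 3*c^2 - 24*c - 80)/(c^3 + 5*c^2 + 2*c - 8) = (c^2 - c - 20)/(c^2 + c - 2)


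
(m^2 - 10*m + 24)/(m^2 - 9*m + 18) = (m - 4)/(m - 3)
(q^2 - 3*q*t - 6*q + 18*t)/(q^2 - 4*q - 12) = (q - 3*t)/(q + 2)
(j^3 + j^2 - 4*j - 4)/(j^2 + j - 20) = (j^3 + j^2 - 4*j - 4)/(j^2 + j - 20)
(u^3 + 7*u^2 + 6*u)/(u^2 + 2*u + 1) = u*(u + 6)/(u + 1)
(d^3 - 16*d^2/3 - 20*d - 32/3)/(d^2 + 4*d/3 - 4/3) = (3*d^2 - 22*d - 16)/(3*d - 2)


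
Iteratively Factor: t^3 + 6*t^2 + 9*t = (t + 3)*(t^2 + 3*t) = (t + 3)^2*(t)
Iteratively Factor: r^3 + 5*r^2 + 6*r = (r + 3)*(r^2 + 2*r) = r*(r + 3)*(r + 2)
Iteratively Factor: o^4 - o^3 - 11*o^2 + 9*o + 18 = (o - 2)*(o^3 + o^2 - 9*o - 9) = (o - 3)*(o - 2)*(o^2 + 4*o + 3) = (o - 3)*(o - 2)*(o + 3)*(o + 1)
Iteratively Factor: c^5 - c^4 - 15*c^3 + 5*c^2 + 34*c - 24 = (c - 1)*(c^4 - 15*c^2 - 10*c + 24) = (c - 1)*(c + 2)*(c^3 - 2*c^2 - 11*c + 12) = (c - 4)*(c - 1)*(c + 2)*(c^2 + 2*c - 3) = (c - 4)*(c - 1)*(c + 2)*(c + 3)*(c - 1)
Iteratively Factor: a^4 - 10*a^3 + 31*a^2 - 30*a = (a)*(a^3 - 10*a^2 + 31*a - 30) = a*(a - 3)*(a^2 - 7*a + 10) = a*(a - 5)*(a - 3)*(a - 2)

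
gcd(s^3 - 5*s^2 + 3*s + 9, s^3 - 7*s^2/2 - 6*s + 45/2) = s^2 - 6*s + 9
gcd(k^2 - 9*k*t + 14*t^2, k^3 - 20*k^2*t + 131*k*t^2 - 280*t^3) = -k + 7*t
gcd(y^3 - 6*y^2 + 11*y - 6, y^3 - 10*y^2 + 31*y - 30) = y^2 - 5*y + 6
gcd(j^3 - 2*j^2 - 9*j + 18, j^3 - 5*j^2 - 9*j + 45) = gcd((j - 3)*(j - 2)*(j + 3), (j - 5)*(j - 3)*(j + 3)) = j^2 - 9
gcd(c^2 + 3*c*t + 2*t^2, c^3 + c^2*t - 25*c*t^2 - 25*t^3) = c + t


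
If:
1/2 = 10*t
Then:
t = 1/20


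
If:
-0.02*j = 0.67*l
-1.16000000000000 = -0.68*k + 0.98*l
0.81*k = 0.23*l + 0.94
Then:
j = 15.79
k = 1.03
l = -0.47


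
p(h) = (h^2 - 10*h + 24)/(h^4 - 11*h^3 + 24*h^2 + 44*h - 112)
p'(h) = (2*h - 10)/(h^4 - 11*h^3 + 24*h^2 + 44*h - 112) + (h^2 - 10*h + 24)*(-4*h^3 + 33*h^2 - 48*h - 44)/(h^4 - 11*h^3 + 24*h^2 + 44*h - 112)^2 = (-2*h^3 + 25*h^2 - 84*h + 4)/(h^6 - 14*h^5 + 41*h^4 + 112*h^3 - 376*h^2 - 224*h + 784)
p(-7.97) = 0.02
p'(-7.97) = 0.00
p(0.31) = -0.22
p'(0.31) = -0.03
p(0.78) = -0.25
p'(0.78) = -0.11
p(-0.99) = -0.29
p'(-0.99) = 0.20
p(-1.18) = -0.34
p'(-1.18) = 0.31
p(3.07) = 0.14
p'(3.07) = -0.17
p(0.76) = -0.25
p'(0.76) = -0.10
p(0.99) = -0.28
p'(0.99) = -0.17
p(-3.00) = 0.18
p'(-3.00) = 0.21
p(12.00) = 0.01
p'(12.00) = 0.00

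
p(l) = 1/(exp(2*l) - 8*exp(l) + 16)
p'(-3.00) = 0.00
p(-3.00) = 0.06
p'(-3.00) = 0.00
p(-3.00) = 0.06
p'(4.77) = -0.00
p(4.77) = 0.00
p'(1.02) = 3.00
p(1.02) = 0.66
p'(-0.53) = 0.03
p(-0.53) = 0.09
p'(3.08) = -0.01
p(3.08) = 0.00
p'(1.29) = 146.73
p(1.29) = 7.42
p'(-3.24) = 0.00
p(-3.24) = 0.06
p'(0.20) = 0.11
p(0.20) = 0.13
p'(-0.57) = 0.03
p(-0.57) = 0.08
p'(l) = (-2*exp(2*l) + 8*exp(l))/(exp(2*l) - 8*exp(l) + 16)^2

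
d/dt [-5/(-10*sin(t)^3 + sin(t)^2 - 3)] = 10*(1 - 15*sin(t))*sin(t)*cos(t)/(10*sin(t)^3 - sin(t)^2 + 3)^2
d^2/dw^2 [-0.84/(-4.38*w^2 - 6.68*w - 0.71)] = (-32.229792*w^2 - 49.154112*w + 0.84*(8.76*w + 6.68)*(17.52*w + 13.36) - 5.224464)/(4.38*w^2 + 6.68*w + 0.71)^3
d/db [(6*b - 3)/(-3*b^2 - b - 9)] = 3*(6*b^2 - 6*b - 19)/(9*b^4 + 6*b^3 + 55*b^2 + 18*b + 81)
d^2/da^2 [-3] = 0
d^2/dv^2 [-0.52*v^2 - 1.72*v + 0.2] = -1.04000000000000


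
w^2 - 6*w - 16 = (w - 8)*(w + 2)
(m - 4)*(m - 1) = m^2 - 5*m + 4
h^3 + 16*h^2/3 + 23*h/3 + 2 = (h + 1/3)*(h + 2)*(h + 3)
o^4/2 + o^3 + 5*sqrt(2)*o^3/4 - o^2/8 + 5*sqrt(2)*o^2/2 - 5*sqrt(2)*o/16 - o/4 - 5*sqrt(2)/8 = (o/2 + 1)*(o - 1/2)*(o + 1/2)*(o + 5*sqrt(2)/2)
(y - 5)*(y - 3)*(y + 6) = y^3 - 2*y^2 - 33*y + 90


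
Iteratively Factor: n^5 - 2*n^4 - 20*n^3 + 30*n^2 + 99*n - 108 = (n - 1)*(n^4 - n^3 - 21*n^2 + 9*n + 108) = (n - 3)*(n - 1)*(n^3 + 2*n^2 - 15*n - 36) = (n - 3)*(n - 1)*(n + 3)*(n^2 - n - 12) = (n - 3)*(n - 1)*(n + 3)^2*(n - 4)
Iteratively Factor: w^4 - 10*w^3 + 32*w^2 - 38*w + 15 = (w - 5)*(w^3 - 5*w^2 + 7*w - 3) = (w - 5)*(w - 1)*(w^2 - 4*w + 3) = (w - 5)*(w - 3)*(w - 1)*(w - 1)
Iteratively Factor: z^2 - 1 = (z + 1)*(z - 1)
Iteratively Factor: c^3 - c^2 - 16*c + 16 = (c + 4)*(c^2 - 5*c + 4) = (c - 1)*(c + 4)*(c - 4)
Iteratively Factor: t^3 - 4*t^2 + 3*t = (t)*(t^2 - 4*t + 3) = t*(t - 3)*(t - 1)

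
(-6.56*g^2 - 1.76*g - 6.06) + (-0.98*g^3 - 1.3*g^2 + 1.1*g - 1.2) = -0.98*g^3 - 7.86*g^2 - 0.66*g - 7.26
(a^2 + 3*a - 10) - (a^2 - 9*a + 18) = 12*a - 28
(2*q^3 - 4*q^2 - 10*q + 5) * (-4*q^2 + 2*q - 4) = -8*q^5 + 20*q^4 + 24*q^3 - 24*q^2 + 50*q - 20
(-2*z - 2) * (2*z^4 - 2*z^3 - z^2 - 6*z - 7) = -4*z^5 + 6*z^3 + 14*z^2 + 26*z + 14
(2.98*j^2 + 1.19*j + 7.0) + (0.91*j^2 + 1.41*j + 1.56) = 3.89*j^2 + 2.6*j + 8.56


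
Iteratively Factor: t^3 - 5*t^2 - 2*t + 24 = (t - 4)*(t^2 - t - 6) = (t - 4)*(t + 2)*(t - 3)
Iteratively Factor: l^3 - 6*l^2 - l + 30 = (l - 5)*(l^2 - l - 6) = (l - 5)*(l + 2)*(l - 3)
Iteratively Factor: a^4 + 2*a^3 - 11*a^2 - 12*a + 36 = (a - 2)*(a^3 + 4*a^2 - 3*a - 18) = (a - 2)^2*(a^2 + 6*a + 9) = (a - 2)^2*(a + 3)*(a + 3)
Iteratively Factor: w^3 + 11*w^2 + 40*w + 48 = (w + 4)*(w^2 + 7*w + 12) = (w + 4)^2*(w + 3)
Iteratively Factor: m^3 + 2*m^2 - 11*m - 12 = (m - 3)*(m^2 + 5*m + 4) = (m - 3)*(m + 1)*(m + 4)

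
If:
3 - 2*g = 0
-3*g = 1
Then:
No Solution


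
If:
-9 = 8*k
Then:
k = -9/8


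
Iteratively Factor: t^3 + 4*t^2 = (t)*(t^2 + 4*t) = t^2*(t + 4)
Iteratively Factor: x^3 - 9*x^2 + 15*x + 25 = (x - 5)*(x^2 - 4*x - 5) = (x - 5)^2*(x + 1)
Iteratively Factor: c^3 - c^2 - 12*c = (c + 3)*(c^2 - 4*c) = c*(c + 3)*(c - 4)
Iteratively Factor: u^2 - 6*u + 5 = (u - 5)*(u - 1)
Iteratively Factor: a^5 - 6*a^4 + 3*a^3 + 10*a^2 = (a - 5)*(a^4 - a^3 - 2*a^2) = (a - 5)*(a - 2)*(a^3 + a^2) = a*(a - 5)*(a - 2)*(a^2 + a) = a*(a - 5)*(a - 2)*(a + 1)*(a)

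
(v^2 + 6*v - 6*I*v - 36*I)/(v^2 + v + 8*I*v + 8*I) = (v^2 + 6*v*(1 - I) - 36*I)/(v^2 + v*(1 + 8*I) + 8*I)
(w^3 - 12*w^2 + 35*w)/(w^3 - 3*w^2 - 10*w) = (w - 7)/(w + 2)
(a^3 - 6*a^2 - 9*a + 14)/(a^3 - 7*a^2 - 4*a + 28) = (a - 1)/(a - 2)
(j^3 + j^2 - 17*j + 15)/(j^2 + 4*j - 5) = j - 3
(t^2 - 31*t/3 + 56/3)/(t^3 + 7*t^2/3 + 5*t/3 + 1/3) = (3*t^2 - 31*t + 56)/(3*t^3 + 7*t^2 + 5*t + 1)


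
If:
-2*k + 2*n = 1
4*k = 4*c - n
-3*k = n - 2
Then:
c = 19/32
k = 3/8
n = 7/8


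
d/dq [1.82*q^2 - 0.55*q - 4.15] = 3.64*q - 0.55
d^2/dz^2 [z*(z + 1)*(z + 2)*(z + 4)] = 12*z^2 + 42*z + 28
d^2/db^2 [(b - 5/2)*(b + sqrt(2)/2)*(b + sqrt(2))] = 6*b - 5 + 3*sqrt(2)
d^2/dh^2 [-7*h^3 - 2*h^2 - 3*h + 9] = -42*h - 4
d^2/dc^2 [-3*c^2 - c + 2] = -6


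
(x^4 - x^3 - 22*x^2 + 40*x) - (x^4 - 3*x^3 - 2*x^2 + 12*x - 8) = 2*x^3 - 20*x^2 + 28*x + 8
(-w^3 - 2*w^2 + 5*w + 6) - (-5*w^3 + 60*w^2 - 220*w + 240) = 4*w^3 - 62*w^2 + 225*w - 234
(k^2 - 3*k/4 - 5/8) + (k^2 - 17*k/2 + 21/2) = 2*k^2 - 37*k/4 + 79/8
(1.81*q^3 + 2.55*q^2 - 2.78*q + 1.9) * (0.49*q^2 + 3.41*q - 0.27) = 0.8869*q^5 + 7.4216*q^4 + 6.8446*q^3 - 9.2373*q^2 + 7.2296*q - 0.513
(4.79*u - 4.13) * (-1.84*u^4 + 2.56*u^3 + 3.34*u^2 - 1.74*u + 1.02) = -8.8136*u^5 + 19.8616*u^4 + 5.4258*u^3 - 22.1288*u^2 + 12.072*u - 4.2126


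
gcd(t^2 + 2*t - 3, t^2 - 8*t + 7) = t - 1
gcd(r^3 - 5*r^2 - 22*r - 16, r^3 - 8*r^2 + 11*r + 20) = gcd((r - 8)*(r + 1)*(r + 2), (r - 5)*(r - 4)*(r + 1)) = r + 1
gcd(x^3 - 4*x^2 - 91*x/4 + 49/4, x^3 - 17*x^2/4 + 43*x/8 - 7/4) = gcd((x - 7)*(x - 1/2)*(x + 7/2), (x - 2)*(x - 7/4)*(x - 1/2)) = x - 1/2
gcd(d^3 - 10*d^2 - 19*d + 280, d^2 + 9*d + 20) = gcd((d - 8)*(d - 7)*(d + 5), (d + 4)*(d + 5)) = d + 5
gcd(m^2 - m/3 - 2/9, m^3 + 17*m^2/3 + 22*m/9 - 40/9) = m - 2/3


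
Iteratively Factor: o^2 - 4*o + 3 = (o - 1)*(o - 3)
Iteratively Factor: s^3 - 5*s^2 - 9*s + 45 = (s - 5)*(s^2 - 9) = (s - 5)*(s - 3)*(s + 3)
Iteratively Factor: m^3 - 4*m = (m)*(m^2 - 4) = m*(m - 2)*(m + 2)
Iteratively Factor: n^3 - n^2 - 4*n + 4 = (n - 1)*(n^2 - 4) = (n - 2)*(n - 1)*(n + 2)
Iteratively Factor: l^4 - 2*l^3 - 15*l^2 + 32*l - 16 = (l + 4)*(l^3 - 6*l^2 + 9*l - 4) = (l - 4)*(l + 4)*(l^2 - 2*l + 1) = (l - 4)*(l - 1)*(l + 4)*(l - 1)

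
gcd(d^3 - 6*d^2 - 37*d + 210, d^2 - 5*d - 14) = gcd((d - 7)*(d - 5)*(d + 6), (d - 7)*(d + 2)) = d - 7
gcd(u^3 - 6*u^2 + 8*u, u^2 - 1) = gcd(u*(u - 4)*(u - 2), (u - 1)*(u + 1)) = 1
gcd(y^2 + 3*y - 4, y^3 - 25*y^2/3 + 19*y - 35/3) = y - 1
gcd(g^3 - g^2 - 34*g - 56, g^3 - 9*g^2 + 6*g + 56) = g^2 - 5*g - 14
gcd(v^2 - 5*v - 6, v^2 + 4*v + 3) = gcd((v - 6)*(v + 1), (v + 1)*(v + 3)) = v + 1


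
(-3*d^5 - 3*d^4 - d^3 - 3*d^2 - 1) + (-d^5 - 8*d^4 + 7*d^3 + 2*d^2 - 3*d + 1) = -4*d^5 - 11*d^4 + 6*d^3 - d^2 - 3*d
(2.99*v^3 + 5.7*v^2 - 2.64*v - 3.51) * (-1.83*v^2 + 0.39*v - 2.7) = -5.4717*v^5 - 9.2649*v^4 - 1.0188*v^3 - 9.9963*v^2 + 5.7591*v + 9.477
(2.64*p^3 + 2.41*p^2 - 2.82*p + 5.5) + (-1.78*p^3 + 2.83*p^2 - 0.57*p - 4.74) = 0.86*p^3 + 5.24*p^2 - 3.39*p + 0.76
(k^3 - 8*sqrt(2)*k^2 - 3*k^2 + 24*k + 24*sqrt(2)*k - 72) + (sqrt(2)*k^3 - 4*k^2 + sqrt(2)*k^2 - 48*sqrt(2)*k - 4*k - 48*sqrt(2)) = k^3 + sqrt(2)*k^3 - 7*sqrt(2)*k^2 - 7*k^2 - 24*sqrt(2)*k + 20*k - 72 - 48*sqrt(2)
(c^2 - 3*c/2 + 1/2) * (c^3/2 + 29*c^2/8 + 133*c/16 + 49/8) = c^5/2 + 23*c^4/8 + 25*c^3/8 - 145*c^2/32 - 161*c/32 + 49/16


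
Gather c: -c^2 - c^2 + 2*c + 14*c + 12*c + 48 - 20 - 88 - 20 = -2*c^2 + 28*c - 80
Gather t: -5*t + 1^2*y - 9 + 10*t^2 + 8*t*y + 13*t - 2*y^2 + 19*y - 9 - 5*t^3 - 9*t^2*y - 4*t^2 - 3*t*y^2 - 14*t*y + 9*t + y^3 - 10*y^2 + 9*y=-5*t^3 + t^2*(6 - 9*y) + t*(-3*y^2 - 6*y + 17) + y^3 - 12*y^2 + 29*y - 18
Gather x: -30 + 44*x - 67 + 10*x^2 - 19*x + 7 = 10*x^2 + 25*x - 90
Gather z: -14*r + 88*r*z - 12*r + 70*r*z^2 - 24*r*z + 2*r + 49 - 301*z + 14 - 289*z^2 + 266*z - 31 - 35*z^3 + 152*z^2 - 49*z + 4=-24*r - 35*z^3 + z^2*(70*r - 137) + z*(64*r - 84) + 36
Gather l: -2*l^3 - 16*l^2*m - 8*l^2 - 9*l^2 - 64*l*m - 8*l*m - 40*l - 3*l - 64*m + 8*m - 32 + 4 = -2*l^3 + l^2*(-16*m - 17) + l*(-72*m - 43) - 56*m - 28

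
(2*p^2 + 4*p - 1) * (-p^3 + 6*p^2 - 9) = -2*p^5 + 8*p^4 + 25*p^3 - 24*p^2 - 36*p + 9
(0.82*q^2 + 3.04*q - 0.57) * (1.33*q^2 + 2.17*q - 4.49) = 1.0906*q^4 + 5.8226*q^3 + 2.1569*q^2 - 14.8865*q + 2.5593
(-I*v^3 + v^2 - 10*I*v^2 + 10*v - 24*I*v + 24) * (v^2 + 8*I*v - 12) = -I*v^5 + 9*v^4 - 10*I*v^4 + 90*v^3 - 4*I*v^3 + 204*v^2 + 200*I*v^2 - 120*v + 480*I*v - 288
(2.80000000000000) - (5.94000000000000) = -3.14000000000000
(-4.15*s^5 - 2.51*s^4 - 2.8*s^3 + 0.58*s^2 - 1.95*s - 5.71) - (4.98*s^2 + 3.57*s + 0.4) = -4.15*s^5 - 2.51*s^4 - 2.8*s^3 - 4.4*s^2 - 5.52*s - 6.11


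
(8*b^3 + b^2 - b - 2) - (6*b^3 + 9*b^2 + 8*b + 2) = 2*b^3 - 8*b^2 - 9*b - 4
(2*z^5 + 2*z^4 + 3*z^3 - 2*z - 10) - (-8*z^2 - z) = 2*z^5 + 2*z^4 + 3*z^3 + 8*z^2 - z - 10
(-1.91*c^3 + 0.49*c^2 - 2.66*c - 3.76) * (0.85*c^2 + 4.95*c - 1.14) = -1.6235*c^5 - 9.038*c^4 + 2.3419*c^3 - 16.9216*c^2 - 15.5796*c + 4.2864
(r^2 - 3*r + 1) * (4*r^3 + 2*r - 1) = 4*r^5 - 12*r^4 + 6*r^3 - 7*r^2 + 5*r - 1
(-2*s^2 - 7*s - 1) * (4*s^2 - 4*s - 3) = -8*s^4 - 20*s^3 + 30*s^2 + 25*s + 3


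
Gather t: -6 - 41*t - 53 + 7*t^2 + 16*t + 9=7*t^2 - 25*t - 50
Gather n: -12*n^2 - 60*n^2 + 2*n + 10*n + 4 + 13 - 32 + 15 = -72*n^2 + 12*n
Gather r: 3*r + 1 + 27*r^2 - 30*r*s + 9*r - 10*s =27*r^2 + r*(12 - 30*s) - 10*s + 1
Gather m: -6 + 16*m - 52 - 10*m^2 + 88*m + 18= -10*m^2 + 104*m - 40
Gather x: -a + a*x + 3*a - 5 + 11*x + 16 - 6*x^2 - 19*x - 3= 2*a - 6*x^2 + x*(a - 8) + 8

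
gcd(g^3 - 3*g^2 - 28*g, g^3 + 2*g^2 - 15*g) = g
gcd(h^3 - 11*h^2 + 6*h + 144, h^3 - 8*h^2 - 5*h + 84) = h + 3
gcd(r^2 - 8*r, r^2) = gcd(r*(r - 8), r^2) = r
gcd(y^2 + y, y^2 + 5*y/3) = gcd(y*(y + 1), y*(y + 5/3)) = y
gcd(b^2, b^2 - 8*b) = b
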